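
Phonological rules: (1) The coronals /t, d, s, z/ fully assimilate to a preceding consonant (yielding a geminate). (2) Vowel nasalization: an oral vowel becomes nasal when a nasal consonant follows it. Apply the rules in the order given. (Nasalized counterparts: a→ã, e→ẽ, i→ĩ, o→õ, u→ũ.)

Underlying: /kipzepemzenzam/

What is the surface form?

Rule 1: /z/ after /p/ → [p] (total assimilation)
Rule 1: /z/ after /m/ → [m] (total assimilation)
Rule 1: /z/ after /n/ → [n] (total assimilation)
After rule 1: kippepemmennam
Rule 2: /e/ before nasal /m/ → [ẽ]
Rule 2: /e/ before nasal /n/ → [ẽ]
Rule 2: /a/ before nasal /m/ → [ã]

[kippepẽmmẽnnãm]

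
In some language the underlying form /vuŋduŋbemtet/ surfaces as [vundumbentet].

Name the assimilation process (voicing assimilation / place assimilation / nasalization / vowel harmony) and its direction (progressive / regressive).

/ŋ/→[n] /ŋ/→[m] /m/→[n].
Each target copies a feature from the following segment, so the direction is regressive.

place assimilation, regressive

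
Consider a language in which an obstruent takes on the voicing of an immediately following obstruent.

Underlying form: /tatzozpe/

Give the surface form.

/t/ before /z/ (voiced) → [d]
/z/ before /p/ (voiceless) → [s]

[tadzospe]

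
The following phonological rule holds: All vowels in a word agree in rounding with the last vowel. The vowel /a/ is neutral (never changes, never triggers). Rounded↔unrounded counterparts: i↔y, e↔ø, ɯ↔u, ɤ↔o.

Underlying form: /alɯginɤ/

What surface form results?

[alɯginɤ]

no segment meets the rule's conditions; no change.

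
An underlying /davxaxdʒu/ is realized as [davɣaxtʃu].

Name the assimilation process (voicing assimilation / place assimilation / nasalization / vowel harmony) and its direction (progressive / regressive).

/x/→[ɣ] /dʒ/→[tʃ].
Each target copies a feature from the preceding segment, so the direction is progressive.

voicing assimilation, progressive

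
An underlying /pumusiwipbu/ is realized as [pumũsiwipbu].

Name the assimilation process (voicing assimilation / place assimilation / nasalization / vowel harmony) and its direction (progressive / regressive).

/u/→[ũ].
Each target copies a feature from the preceding segment, so the direction is progressive.

nasalization, progressive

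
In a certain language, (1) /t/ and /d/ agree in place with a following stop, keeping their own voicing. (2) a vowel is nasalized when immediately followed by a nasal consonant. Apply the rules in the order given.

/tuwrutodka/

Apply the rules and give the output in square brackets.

[tuwrutogka]

Rule 1: /d/ before /k/ (velar) → [g]
After rule 1: tuwrutogka
Rule 2: no segment meets the rule's conditions; no change.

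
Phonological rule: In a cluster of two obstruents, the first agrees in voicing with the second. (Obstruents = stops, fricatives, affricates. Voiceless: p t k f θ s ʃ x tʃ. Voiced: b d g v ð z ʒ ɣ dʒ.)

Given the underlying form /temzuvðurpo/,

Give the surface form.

no segment meets the rule's conditions; no change.

[temzuvðurpo]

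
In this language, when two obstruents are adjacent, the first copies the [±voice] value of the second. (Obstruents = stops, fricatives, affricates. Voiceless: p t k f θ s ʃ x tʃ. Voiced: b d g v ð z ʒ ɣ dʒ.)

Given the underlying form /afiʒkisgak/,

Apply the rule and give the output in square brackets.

[afiʃkizgak]

/ʒ/ before /k/ (voiceless) → [ʃ]
/s/ before /g/ (voiced) → [z]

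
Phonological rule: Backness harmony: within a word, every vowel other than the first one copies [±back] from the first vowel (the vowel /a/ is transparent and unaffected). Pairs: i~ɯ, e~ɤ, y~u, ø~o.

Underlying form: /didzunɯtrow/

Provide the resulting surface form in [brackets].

/u/ harmonizes with /i/ ([-back]) → [y]
/ɯ/ harmonizes with /i/ ([-back]) → [i]
/o/ harmonizes with /i/ ([-back]) → [ø]

[didzynitrøw]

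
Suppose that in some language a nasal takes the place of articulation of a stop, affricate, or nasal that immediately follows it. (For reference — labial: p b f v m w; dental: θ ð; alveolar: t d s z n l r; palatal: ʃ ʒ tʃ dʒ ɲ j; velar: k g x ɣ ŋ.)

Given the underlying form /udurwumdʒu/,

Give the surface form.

/m/ before /dʒ/ (palatal) → [ɲ]

[udurwuɲdʒu]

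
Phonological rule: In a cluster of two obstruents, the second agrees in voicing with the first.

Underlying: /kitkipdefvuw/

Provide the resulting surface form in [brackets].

[kitkipteffuw]

/d/ after /p/ (voiceless) → [t]
/v/ after /f/ (voiceless) → [f]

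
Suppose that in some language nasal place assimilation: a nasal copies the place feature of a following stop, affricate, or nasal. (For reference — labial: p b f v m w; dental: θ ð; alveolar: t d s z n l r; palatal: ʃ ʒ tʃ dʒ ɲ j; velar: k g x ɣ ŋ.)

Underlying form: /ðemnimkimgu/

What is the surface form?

[ðenniŋkiŋgu]

/m/ before /n/ (alveolar) → [n]
/m/ before /k/ (velar) → [ŋ]
/m/ before /g/ (velar) → [ŋ]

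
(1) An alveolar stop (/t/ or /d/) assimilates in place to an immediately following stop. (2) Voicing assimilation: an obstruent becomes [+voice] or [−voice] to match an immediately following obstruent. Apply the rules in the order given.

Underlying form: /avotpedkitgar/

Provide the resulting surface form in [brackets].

Rule 1: /t/ before /p/ (labial) → [p]
Rule 1: /d/ before /k/ (velar) → [g]
Rule 1: /t/ before /g/ (velar) → [k]
After rule 1: avoppegkikgar
Rule 2: /g/ before /k/ (voiceless) → [k]
Rule 2: /k/ before /g/ (voiced) → [g]

[avoppekkiggar]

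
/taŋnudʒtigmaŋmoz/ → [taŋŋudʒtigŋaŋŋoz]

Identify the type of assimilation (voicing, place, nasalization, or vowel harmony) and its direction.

place assimilation, progressive

/n/→[ŋ] /m/→[ŋ] /m/→[ŋ].
Each target copies a feature from the preceding segment, so the direction is progressive.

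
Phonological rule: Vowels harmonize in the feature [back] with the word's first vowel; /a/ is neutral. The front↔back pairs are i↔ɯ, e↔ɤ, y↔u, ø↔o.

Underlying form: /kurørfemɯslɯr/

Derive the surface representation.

/ø/ harmonizes with /u/ ([+back]) → [o]
/e/ harmonizes with /u/ ([+back]) → [ɤ]

[kurorfɤmɯslɯr]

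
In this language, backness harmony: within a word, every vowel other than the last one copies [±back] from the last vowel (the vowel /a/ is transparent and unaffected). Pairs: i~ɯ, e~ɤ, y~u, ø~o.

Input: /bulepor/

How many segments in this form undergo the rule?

1

/e/ harmonizes with /o/ ([+back]) → [ɤ]
1 segment changes.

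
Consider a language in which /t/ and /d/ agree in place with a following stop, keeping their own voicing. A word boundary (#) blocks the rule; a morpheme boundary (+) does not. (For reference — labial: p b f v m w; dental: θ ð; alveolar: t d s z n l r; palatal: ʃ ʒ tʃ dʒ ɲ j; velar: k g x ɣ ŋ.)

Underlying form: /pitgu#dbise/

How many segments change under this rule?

/t/ before /g/ (velar) → [k]
/d/ before /b/ (labial) → [b]
2 segments change.

2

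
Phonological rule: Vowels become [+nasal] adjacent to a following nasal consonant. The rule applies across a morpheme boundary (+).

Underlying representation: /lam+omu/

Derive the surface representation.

[lãm+õmu]

/a/ before nasal /m/ → [ã]
/o/ before nasal /m/ → [õ]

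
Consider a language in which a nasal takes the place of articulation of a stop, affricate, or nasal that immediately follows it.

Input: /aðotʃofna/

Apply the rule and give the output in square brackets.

no segment meets the rule's conditions; no change.

[aðotʃofna]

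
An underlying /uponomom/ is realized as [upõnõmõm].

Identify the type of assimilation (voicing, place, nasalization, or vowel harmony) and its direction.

/o/→[õ] /o/→[õ] /o/→[õ].
Each target copies a feature from the following segment, so the direction is regressive.

nasalization, regressive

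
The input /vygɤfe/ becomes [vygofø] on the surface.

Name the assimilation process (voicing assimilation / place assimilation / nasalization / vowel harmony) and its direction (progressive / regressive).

vowel harmony, progressive

/ɤ/→[o] /e/→[ø].
Vowels agree with the first vowel, so the harmony is progressive.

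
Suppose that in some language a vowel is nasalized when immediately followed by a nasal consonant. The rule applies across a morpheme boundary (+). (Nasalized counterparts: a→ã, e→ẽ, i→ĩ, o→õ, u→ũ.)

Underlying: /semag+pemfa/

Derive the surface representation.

[sẽmag+pẽmfa]

/e/ before nasal /m/ → [ẽ]
/e/ before nasal /m/ → [ẽ]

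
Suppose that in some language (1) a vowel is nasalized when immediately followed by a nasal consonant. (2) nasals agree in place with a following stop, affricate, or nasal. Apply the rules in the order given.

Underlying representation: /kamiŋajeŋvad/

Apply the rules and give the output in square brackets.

[kãmĩŋajẽŋvad]

Rule 1: /a/ before nasal /m/ → [ã]
Rule 1: /i/ before nasal /ŋ/ → [ĩ]
Rule 1: /e/ before nasal /ŋ/ → [ẽ]
After rule 1: kãmĩŋajẽŋvad
Rule 2: no segment meets the rule's conditions; no change.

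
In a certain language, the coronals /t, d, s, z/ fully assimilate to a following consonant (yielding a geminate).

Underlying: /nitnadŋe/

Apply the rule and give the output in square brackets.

[ninnaŋŋe]

/t/ before /n/ → [n] (total assimilation)
/d/ before /ŋ/ → [ŋ] (total assimilation)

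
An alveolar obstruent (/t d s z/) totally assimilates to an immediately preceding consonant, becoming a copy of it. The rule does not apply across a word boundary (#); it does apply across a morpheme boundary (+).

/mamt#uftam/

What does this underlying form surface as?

/t/ after /m/ → [m] (total assimilation)
/t/ after /f/ → [f] (total assimilation)

[mamm#uffam]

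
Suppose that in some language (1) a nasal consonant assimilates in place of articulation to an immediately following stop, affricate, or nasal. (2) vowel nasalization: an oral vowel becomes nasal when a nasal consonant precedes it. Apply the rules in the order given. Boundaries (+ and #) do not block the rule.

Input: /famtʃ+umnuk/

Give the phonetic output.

Rule 1: /m/ before /tʃ/ (palatal) → [ɲ]
Rule 1: /m/ before /n/ (alveolar) → [n]
After rule 1: faɲtʃ+unnuk
Rule 2: /u/ after nasal /n/ → [ũ]

[faɲtʃ+unnũk]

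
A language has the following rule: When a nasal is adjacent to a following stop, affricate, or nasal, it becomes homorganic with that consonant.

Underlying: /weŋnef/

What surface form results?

/ŋ/ before /n/ (alveolar) → [n]

[wennef]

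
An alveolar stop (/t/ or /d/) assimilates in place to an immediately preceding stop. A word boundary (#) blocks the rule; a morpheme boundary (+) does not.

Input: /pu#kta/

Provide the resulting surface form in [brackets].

/t/ after /k/ (velar) → [k]

[pu#kka]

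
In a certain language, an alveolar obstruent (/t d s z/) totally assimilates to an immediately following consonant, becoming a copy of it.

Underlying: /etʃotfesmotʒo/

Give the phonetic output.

[etʃoffemmoʒʒo]

/t/ before /f/ → [f] (total assimilation)
/s/ before /m/ → [m] (total assimilation)
/t/ before /ʒ/ → [ʒ] (total assimilation)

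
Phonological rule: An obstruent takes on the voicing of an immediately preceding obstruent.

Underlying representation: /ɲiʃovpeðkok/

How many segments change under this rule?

2

/p/ after /v/ (voiced) → [b]
/k/ after /ð/ (voiced) → [g]
2 segments change.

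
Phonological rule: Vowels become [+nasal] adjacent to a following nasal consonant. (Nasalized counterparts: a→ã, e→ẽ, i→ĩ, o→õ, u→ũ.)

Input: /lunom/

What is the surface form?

[lũnõm]

/u/ before nasal /n/ → [ũ]
/o/ before nasal /m/ → [õ]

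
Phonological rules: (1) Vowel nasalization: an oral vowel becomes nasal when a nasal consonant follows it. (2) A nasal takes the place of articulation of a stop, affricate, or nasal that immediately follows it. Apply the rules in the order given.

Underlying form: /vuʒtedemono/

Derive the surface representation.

[vuʒtedẽmõno]

Rule 1: /e/ before nasal /m/ → [ẽ]
Rule 1: /o/ before nasal /n/ → [õ]
After rule 1: vuʒtedẽmõno
Rule 2: no segment meets the rule's conditions; no change.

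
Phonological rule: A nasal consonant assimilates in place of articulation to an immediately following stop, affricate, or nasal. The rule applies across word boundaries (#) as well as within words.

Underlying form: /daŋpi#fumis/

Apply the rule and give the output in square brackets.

/ŋ/ before /p/ (labial) → [m]

[dampi#fumis]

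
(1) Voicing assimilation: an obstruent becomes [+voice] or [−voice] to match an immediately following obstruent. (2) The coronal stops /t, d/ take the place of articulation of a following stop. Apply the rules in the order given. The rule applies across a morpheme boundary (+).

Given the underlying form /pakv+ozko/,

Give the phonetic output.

[pagv+osko]

Rule 1: /k/ before /v/ (voiced) → [g]
Rule 1: /z/ before /k/ (voiceless) → [s]
After rule 1: pagv+osko
Rule 2: no segment meets the rule's conditions; no change.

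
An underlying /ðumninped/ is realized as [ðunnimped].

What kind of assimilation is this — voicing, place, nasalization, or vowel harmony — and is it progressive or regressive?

/m/→[n] /n/→[m].
Each target copies a feature from the following segment, so the direction is regressive.

place assimilation, regressive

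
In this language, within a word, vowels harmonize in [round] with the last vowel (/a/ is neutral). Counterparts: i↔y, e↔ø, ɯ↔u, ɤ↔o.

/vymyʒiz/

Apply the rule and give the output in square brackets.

/y/ harmonizes with /i/ ([-round]) → [i]
/y/ harmonizes with /i/ ([-round]) → [i]

[vimiʒiz]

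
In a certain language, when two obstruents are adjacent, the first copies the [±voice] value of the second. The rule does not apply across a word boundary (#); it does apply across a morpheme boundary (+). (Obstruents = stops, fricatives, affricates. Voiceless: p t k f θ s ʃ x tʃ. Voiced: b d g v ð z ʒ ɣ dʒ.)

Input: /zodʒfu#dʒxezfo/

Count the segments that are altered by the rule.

/dʒ/ before /f/ (voiceless) → [tʃ]
/dʒ/ before /x/ (voiceless) → [tʃ]
/z/ before /f/ (voiceless) → [s]
3 segments change.

3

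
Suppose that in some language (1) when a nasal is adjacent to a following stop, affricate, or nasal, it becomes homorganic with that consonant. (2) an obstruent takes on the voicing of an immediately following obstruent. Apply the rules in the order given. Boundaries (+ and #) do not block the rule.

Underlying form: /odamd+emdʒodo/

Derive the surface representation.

Rule 1: /m/ before /d/ (alveolar) → [n]
Rule 1: /m/ before /dʒ/ (palatal) → [ɲ]
After rule 1: odand+eɲdʒodo
Rule 2: no segment meets the rule's conditions; no change.

[odand+eɲdʒodo]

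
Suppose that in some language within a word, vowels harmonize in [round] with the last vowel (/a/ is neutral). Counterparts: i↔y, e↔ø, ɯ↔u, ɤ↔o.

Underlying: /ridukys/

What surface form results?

/i/ harmonizes with /y/ ([+round]) → [y]

[rydukys]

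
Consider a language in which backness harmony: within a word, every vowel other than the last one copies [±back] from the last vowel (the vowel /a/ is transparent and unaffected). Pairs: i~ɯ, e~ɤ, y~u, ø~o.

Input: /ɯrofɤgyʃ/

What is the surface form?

/ɯ/ harmonizes with /y/ ([-back]) → [i]
/o/ harmonizes with /y/ ([-back]) → [ø]
/ɤ/ harmonizes with /y/ ([-back]) → [e]

[irøfegyʃ]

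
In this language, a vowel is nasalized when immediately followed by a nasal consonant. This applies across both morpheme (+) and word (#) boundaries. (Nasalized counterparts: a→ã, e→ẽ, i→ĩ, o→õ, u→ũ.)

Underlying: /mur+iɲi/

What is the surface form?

[mur+ĩɲi]

/i/ before nasal /ɲ/ → [ĩ]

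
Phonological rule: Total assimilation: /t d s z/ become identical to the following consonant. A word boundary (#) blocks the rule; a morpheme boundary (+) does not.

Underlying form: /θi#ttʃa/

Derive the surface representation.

/t/ before /tʃ/ → [tʃ] (total assimilation)

[θi#tʃtʃa]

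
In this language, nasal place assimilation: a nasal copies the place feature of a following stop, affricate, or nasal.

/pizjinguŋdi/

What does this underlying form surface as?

[pizjiŋgundi]

/n/ before /g/ (velar) → [ŋ]
/ŋ/ before /d/ (alveolar) → [n]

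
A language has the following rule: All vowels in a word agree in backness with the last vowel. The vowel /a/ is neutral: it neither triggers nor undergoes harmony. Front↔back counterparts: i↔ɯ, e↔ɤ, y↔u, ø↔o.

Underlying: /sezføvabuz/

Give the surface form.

[sɤzfovabuz]

/e/ harmonizes with /u/ ([+back]) → [ɤ]
/ø/ harmonizes with /u/ ([+back]) → [o]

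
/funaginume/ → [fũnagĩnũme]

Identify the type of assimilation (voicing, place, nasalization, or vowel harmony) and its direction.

/u/→[ũ] /i/→[ĩ] /u/→[ũ].
Each target copies a feature from the following segment, so the direction is regressive.

nasalization, regressive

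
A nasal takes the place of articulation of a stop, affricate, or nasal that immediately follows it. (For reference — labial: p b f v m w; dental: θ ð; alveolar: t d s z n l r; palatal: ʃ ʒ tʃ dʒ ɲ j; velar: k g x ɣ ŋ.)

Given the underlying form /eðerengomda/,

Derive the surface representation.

[eðereŋgonda]

/n/ before /g/ (velar) → [ŋ]
/m/ before /d/ (alveolar) → [n]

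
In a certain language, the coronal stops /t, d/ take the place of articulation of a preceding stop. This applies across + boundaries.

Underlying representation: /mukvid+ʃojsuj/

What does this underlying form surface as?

no segment meets the rule's conditions; no change.

[mukvid+ʃojsuj]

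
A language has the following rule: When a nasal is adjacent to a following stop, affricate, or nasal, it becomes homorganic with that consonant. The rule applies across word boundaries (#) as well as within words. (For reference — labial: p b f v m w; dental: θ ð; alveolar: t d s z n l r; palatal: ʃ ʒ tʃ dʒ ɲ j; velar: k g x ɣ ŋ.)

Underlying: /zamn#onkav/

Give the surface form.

[zann#oŋkav]

/m/ before /n/ (alveolar) → [n]
/n/ before /k/ (velar) → [ŋ]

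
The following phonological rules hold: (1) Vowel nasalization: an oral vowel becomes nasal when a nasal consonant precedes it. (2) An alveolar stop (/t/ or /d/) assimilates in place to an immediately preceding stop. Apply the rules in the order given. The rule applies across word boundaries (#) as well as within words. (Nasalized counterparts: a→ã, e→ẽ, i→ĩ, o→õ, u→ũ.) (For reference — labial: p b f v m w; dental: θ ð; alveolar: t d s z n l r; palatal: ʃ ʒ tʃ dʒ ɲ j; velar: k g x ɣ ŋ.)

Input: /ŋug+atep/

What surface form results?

[ŋũg+atep]

Rule 1: /u/ after nasal /ŋ/ → [ũ]
After rule 1: ŋũg+atep
Rule 2: no segment meets the rule's conditions; no change.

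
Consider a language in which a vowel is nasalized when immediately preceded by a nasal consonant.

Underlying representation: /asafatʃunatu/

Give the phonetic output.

[asafatʃunãtu]

/a/ after nasal /n/ → [ã]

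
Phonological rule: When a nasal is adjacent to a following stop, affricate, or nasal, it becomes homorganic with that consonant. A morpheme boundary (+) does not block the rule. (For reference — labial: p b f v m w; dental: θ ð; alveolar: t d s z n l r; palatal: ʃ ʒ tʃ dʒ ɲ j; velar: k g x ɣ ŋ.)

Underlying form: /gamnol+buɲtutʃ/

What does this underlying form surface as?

/m/ before /n/ (alveolar) → [n]
/ɲ/ before /t/ (alveolar) → [n]

[gannol+buntutʃ]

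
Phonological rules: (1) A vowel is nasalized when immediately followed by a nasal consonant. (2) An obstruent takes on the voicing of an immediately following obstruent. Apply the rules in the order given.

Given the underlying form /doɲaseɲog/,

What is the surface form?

Rule 1: /o/ before nasal /ɲ/ → [õ]
Rule 1: /e/ before nasal /ɲ/ → [ẽ]
After rule 1: dõɲasẽɲog
Rule 2: no segment meets the rule's conditions; no change.

[dõɲasẽɲog]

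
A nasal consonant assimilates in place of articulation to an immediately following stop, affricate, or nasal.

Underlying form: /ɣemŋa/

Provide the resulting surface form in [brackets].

/m/ before /ŋ/ (velar) → [ŋ]

[ɣeŋŋa]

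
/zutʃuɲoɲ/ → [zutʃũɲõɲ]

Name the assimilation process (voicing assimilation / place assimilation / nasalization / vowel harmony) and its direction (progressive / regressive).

nasalization, regressive

/u/→[ũ] /o/→[õ].
Each target copies a feature from the following segment, so the direction is regressive.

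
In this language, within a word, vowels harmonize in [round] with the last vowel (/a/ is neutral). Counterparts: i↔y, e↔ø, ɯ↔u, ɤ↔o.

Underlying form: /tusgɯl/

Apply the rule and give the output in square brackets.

[tɯsgɯl]

/u/ harmonizes with /ɯ/ ([-round]) → [ɯ]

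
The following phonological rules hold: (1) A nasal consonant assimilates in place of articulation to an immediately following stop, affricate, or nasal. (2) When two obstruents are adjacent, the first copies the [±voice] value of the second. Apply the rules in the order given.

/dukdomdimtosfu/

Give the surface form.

Rule 1: /m/ before /d/ (alveolar) → [n]
Rule 1: /m/ before /t/ (alveolar) → [n]
After rule 1: dukdondintosfu
Rule 2: /k/ before /d/ (voiced) → [g]

[dugdondintosfu]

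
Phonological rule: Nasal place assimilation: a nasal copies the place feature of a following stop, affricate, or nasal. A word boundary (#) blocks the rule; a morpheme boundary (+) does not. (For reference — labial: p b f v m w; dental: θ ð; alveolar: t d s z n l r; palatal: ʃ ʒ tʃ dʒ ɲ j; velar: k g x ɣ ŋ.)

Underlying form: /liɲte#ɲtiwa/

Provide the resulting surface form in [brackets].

[linte#ntiwa]

/ɲ/ before /t/ (alveolar) → [n]
/ɲ/ before /t/ (alveolar) → [n]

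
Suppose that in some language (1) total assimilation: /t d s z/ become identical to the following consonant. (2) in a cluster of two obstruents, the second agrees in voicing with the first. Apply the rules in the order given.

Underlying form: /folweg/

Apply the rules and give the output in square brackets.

[folweg]

Rule 1: no segment meets the rule's conditions; no change.
After rule 1: folweg
Rule 2: no segment meets the rule's conditions; no change.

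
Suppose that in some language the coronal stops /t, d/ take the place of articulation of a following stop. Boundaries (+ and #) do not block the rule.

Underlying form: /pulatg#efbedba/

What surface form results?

[pulakg#efbebba]

/t/ before /g/ (velar) → [k]
/d/ before /b/ (labial) → [b]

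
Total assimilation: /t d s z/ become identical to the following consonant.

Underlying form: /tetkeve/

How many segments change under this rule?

1

/t/ before /k/ → [k] (total assimilation)
1 segment changes.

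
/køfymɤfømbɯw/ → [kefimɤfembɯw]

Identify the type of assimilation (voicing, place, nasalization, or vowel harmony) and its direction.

vowel harmony, regressive

/ø/→[e] /y/→[i] /ø/→[e].
Vowels agree with the last vowel, so the harmony is regressive.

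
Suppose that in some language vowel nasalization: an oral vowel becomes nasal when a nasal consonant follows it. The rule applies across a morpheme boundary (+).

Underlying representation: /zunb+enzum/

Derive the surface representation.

[zũnb+ẽnzũm]

/u/ before nasal /n/ → [ũ]
/e/ before nasal /n/ → [ẽ]
/u/ before nasal /m/ → [ũ]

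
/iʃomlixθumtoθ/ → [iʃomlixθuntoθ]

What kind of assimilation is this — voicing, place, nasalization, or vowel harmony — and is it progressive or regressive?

place assimilation, regressive

/m/→[n].
Each target copies a feature from the following segment, so the direction is regressive.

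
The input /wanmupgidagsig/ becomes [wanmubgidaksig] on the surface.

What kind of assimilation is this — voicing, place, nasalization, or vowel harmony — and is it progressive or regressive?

voicing assimilation, regressive

/p/→[b] /g/→[k].
Each target copies a feature from the following segment, so the direction is regressive.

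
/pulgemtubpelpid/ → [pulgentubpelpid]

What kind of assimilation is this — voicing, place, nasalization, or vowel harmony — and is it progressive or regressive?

place assimilation, regressive

/m/→[n].
Each target copies a feature from the following segment, so the direction is regressive.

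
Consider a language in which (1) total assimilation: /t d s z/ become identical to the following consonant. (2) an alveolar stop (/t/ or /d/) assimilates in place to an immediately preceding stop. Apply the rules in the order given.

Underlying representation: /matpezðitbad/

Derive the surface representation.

Rule 1: /t/ before /p/ → [p] (total assimilation)
Rule 1: /z/ before /ð/ → [ð] (total assimilation)
Rule 1: /t/ before /b/ → [b] (total assimilation)
After rule 1: mappeððibbad
Rule 2: no segment meets the rule's conditions; no change.

[mappeððibbad]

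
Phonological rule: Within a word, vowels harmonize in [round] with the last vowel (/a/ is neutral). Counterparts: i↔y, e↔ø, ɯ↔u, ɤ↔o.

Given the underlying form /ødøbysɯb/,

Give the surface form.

[edebisɯb]

/ø/ harmonizes with /ɯ/ ([-round]) → [e]
/ø/ harmonizes with /ɯ/ ([-round]) → [e]
/y/ harmonizes with /ɯ/ ([-round]) → [i]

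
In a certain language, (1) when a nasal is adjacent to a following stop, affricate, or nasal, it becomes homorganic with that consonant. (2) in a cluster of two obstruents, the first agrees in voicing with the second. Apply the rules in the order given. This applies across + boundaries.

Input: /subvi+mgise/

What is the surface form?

Rule 1: /m/ before /g/ (velar) → [ŋ]
After rule 1: subvi+ŋgise
Rule 2: no segment meets the rule's conditions; no change.

[subvi+ŋgise]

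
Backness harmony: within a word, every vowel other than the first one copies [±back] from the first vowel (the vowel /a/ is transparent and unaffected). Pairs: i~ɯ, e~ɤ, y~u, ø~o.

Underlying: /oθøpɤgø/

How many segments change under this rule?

/ø/ harmonizes with /o/ ([+back]) → [o]
/ø/ harmonizes with /o/ ([+back]) → [o]
2 segments change.

2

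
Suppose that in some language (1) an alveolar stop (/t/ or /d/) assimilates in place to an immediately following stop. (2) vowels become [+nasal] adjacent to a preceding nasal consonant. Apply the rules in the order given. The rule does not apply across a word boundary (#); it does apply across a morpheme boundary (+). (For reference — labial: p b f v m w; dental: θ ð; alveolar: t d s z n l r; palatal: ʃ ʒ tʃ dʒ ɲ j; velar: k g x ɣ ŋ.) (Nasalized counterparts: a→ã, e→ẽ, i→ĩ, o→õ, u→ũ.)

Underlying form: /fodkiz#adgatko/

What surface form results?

[fogkiz#aggakko]

Rule 1: /d/ before /k/ (velar) → [g]
Rule 1: /d/ before /g/ (velar) → [g]
Rule 1: /t/ before /k/ (velar) → [k]
After rule 1: fogkiz#aggakko
Rule 2: no segment meets the rule's conditions; no change.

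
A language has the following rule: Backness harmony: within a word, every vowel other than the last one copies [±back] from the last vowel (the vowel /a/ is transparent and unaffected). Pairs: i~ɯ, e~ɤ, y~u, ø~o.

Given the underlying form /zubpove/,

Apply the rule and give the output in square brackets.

[zybpøve]

/u/ harmonizes with /e/ ([-back]) → [y]
/o/ harmonizes with /e/ ([-back]) → [ø]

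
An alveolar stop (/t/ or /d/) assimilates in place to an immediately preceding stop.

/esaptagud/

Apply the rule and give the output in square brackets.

/t/ after /p/ (labial) → [p]

[esappagud]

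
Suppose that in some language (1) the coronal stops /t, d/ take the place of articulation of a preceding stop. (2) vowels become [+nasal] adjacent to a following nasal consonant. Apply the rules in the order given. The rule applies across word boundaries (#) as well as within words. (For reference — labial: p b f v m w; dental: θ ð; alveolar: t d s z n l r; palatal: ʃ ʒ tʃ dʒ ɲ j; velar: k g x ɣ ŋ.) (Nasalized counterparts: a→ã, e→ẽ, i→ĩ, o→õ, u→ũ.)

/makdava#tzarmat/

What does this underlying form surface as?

Rule 1: /d/ after /k/ (velar) → [g]
After rule 1: makgava#tzarmat
Rule 2: no segment meets the rule's conditions; no change.

[makgava#tzarmat]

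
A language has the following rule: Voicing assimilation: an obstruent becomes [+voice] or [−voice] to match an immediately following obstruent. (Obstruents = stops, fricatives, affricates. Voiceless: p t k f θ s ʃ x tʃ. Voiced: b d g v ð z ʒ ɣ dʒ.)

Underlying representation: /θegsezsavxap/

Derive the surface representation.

[θeksessafxap]

/g/ before /s/ (voiceless) → [k]
/z/ before /s/ (voiceless) → [s]
/v/ before /x/ (voiceless) → [f]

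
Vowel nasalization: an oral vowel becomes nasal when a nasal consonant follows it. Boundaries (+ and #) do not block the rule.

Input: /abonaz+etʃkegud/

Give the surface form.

/o/ before nasal /n/ → [õ]

[abõnaz+etʃkegud]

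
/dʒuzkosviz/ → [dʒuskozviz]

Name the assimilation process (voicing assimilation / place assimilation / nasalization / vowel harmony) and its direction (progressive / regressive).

voicing assimilation, regressive

/z/→[s] /s/→[z].
Each target copies a feature from the following segment, so the direction is regressive.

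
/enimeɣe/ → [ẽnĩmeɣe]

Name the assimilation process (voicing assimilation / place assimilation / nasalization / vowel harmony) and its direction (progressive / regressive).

/e/→[ẽ] /i/→[ĩ].
Each target copies a feature from the following segment, so the direction is regressive.

nasalization, regressive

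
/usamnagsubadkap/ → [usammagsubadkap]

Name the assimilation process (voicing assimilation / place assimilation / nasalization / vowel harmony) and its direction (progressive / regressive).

place assimilation, progressive

/n/→[m].
Each target copies a feature from the preceding segment, so the direction is progressive.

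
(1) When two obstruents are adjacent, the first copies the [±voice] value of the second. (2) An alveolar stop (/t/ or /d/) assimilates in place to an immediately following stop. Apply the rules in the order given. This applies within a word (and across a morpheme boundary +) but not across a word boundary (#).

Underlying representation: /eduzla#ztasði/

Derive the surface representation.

[eduzla#stazði]

Rule 1: /z/ before /t/ (voiceless) → [s]
Rule 1: /s/ before /ð/ (voiced) → [z]
After rule 1: eduzla#stazði
Rule 2: no segment meets the rule's conditions; no change.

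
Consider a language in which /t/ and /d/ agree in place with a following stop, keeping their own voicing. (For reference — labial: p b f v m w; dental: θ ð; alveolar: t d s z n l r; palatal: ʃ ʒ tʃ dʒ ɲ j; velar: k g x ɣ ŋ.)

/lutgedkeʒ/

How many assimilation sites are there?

2

/t/ before /g/ (velar) → [k]
/d/ before /k/ (velar) → [g]
2 segments change.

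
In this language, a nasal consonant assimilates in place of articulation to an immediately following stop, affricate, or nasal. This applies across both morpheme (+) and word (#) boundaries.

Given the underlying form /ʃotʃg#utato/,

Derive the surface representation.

[ʃotʃg#utato]

no segment meets the rule's conditions; no change.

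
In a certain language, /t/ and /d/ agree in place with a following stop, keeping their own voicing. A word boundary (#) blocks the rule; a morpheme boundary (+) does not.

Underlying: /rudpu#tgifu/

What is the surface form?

/d/ before /p/ (labial) → [b]
/t/ before /g/ (velar) → [k]

[rubpu#kgifu]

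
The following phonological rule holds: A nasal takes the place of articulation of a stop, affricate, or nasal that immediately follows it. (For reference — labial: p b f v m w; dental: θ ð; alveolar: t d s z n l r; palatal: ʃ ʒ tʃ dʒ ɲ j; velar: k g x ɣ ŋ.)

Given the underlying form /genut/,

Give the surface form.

no segment meets the rule's conditions; no change.

[genut]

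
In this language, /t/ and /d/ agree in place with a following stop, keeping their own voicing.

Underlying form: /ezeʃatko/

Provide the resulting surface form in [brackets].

[ezeʃakko]

/t/ before /k/ (velar) → [k]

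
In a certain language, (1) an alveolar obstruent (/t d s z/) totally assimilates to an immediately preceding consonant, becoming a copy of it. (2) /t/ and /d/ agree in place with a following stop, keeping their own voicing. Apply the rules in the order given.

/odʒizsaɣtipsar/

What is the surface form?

Rule 1: /s/ after /z/ → [z] (total assimilation)
Rule 1: /t/ after /ɣ/ → [ɣ] (total assimilation)
Rule 1: /s/ after /p/ → [p] (total assimilation)
After rule 1: odʒizzaɣɣippar
Rule 2: no segment meets the rule's conditions; no change.

[odʒizzaɣɣippar]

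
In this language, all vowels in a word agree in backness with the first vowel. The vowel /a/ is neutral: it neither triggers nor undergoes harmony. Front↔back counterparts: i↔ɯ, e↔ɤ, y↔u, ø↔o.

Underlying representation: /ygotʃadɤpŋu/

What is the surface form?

[ygøtʃadepŋy]

/o/ harmonizes with /y/ ([-back]) → [ø]
/ɤ/ harmonizes with /y/ ([-back]) → [e]
/u/ harmonizes with /y/ ([-back]) → [y]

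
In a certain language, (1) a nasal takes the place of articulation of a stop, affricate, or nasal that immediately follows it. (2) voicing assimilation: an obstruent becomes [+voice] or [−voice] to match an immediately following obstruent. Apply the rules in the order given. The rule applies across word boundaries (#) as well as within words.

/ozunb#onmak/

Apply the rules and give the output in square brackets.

Rule 1: /n/ before /b/ (labial) → [m]
Rule 1: /n/ before /m/ (labial) → [m]
After rule 1: ozumb#ommak
Rule 2: no segment meets the rule's conditions; no change.

[ozumb#ommak]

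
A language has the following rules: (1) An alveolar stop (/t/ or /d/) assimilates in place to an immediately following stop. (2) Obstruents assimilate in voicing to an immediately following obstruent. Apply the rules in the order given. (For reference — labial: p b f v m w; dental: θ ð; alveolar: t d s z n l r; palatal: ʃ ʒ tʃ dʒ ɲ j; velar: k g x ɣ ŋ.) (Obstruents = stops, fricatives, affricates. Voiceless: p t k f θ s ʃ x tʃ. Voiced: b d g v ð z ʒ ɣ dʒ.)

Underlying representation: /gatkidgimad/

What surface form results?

[gakkiggimad]

Rule 1: /t/ before /k/ (velar) → [k]
Rule 1: /d/ before /g/ (velar) → [g]
After rule 1: gakkiggimad
Rule 2: no segment meets the rule's conditions; no change.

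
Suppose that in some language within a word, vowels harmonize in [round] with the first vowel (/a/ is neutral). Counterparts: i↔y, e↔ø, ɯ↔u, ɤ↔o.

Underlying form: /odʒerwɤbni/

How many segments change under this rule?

/e/ harmonizes with /o/ ([+round]) → [ø]
/ɤ/ harmonizes with /o/ ([+round]) → [o]
/i/ harmonizes with /o/ ([+round]) → [y]
3 segments change.

3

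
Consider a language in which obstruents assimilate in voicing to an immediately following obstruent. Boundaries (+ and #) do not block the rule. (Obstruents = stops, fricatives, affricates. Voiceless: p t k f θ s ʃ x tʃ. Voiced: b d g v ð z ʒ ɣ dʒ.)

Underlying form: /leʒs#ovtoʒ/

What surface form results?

[leʃs#oftoʒ]

/ʒ/ before /s/ (voiceless) → [ʃ]
/v/ before /t/ (voiceless) → [f]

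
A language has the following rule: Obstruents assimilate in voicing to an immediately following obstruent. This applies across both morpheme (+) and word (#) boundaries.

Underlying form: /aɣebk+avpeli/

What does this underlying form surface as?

[aɣepk+afpeli]

/b/ before /k/ (voiceless) → [p]
/v/ before /p/ (voiceless) → [f]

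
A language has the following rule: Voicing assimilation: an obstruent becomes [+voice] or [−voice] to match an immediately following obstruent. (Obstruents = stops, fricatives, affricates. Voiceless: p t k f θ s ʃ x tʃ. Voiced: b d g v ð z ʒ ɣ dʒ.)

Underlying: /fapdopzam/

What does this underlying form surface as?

[fabdobzam]

/p/ before /d/ (voiced) → [b]
/p/ before /z/ (voiced) → [b]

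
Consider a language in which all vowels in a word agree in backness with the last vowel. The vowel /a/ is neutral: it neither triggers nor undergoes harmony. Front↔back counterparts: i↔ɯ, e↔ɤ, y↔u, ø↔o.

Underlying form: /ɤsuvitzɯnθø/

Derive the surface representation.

[esyvitzinθø]

/ɤ/ harmonizes with /ø/ ([-back]) → [e]
/u/ harmonizes with /ø/ ([-back]) → [y]
/ɯ/ harmonizes with /ø/ ([-back]) → [i]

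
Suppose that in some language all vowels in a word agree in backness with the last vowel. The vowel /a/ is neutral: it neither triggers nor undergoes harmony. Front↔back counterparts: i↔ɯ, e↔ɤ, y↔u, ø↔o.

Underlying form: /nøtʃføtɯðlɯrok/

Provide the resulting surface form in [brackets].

[notʃfotɯðlɯrok]

/ø/ harmonizes with /o/ ([+back]) → [o]
/ø/ harmonizes with /o/ ([+back]) → [o]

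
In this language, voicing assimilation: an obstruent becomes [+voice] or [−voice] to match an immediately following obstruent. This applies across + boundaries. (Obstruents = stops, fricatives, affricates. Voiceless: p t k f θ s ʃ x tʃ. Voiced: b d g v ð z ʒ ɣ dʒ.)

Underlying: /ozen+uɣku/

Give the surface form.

/ɣ/ before /k/ (voiceless) → [x]

[ozen+uxku]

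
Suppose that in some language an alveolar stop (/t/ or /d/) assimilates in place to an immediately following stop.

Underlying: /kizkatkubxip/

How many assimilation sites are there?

/t/ before /k/ (velar) → [k]
1 segment changes.

1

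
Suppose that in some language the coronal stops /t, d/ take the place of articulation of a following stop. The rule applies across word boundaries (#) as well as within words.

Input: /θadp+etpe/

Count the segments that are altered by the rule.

/d/ before /p/ (labial) → [b]
/t/ before /p/ (labial) → [p]
2 segments change.

2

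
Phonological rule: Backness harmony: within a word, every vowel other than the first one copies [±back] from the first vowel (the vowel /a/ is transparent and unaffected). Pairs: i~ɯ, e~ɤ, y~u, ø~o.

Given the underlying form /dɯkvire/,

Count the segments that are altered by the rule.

2

/i/ harmonizes with /ɯ/ ([+back]) → [ɯ]
/e/ harmonizes with /ɯ/ ([+back]) → [ɤ]
2 segments change.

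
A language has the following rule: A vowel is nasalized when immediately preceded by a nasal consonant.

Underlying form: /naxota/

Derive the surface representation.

/a/ after nasal /n/ → [ã]

[nãxota]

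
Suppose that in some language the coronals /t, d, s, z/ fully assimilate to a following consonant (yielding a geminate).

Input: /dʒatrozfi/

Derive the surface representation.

/t/ before /r/ → [r] (total assimilation)
/z/ before /f/ → [f] (total assimilation)

[dʒarroffi]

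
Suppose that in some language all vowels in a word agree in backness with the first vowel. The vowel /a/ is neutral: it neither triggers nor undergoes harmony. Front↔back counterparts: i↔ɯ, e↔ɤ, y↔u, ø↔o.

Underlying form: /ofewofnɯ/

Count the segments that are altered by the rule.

/e/ harmonizes with /o/ ([+back]) → [ɤ]
1 segment changes.

1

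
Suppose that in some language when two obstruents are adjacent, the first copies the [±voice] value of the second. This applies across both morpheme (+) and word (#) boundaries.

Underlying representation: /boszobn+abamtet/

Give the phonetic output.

[bozzobn+abamtet]

/s/ before /z/ (voiced) → [z]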